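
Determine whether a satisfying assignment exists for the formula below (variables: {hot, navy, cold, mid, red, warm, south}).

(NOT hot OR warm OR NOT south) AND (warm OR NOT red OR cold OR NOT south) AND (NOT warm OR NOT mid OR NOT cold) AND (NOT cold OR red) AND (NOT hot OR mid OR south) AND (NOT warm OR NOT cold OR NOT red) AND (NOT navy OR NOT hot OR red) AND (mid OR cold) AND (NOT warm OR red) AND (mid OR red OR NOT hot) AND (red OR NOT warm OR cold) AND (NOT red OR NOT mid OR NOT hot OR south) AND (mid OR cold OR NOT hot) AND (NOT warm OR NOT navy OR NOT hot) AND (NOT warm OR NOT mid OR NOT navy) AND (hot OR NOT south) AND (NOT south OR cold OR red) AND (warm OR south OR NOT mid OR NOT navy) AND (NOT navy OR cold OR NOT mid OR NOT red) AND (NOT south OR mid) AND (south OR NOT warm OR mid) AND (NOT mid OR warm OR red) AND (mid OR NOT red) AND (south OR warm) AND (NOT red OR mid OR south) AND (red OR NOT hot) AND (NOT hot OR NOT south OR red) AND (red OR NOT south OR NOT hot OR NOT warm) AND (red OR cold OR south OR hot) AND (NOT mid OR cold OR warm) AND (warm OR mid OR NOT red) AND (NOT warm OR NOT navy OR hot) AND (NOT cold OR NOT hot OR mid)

Yes

Suppose cold = false.
From the singleton clause (mid), mid = true.
From the singleton clause (warm), warm = true.
From the singleton clause (red), red = true.
From the singleton clause (NOT navy), navy = false.
Suppose hot = false.
From the singleton clause (NOT south), south = false.
Every clause now holds.
A satisfying assignment: hot=false; navy=false; cold=false; mid=true; red=true; warm=true; south=false.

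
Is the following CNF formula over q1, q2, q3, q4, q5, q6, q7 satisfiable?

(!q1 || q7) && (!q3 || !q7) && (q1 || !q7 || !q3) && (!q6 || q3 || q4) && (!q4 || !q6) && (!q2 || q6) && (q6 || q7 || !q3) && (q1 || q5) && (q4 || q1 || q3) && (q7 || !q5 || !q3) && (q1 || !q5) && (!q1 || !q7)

Branch on q1: set q1 = false.
(q5) alone gives q5 = true.
But (!q5) is also a unit clause — contradiction.
So q1 must be the other value — set q1 = true.
(q7) alone gives q7 = true.
But (!q7) is also a unit clause — contradiction.
Both values of q1 lead to a conflict.
No assignment satisfies every clause.

Unsatisfiable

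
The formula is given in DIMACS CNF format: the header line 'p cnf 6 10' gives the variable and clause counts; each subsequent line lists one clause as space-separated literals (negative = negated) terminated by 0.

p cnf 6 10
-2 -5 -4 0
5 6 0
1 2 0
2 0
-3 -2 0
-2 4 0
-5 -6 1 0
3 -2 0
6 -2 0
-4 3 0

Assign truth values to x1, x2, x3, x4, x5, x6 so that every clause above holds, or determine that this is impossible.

UNSATISFIABLE

The clause (x2) is unit, so x2 = True.
The clause (¬x3) is unit, so x3 = False.
That conflicts with the unit clause (x3).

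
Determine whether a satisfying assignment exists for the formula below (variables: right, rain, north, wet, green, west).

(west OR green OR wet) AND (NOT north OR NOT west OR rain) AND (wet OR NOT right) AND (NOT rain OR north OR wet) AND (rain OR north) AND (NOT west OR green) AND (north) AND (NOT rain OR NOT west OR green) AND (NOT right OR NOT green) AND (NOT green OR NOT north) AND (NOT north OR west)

No

From the singleton clause (north), north = true.
From the singleton clause (NOT green), green = false.
From the singleton clause (NOT west), west = false.
That conflicts with the unit clause (west).
No assignment satisfies every clause.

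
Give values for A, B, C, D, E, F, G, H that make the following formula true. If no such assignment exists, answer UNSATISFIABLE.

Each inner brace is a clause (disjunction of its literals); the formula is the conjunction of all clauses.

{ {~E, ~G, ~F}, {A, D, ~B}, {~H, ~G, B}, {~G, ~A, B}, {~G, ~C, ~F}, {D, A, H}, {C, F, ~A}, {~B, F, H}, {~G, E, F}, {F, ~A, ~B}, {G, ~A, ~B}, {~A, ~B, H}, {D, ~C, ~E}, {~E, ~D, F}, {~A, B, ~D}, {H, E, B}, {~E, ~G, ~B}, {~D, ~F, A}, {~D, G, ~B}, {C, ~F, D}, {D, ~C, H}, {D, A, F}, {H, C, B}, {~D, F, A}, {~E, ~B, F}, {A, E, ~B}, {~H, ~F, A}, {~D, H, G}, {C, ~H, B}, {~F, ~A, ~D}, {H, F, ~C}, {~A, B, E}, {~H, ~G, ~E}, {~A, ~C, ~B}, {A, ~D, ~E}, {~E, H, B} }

Try E = 0.
Try G = 0.
Try A = 0.
The clause (~B) is unit, so B = 0.
The clause (H) is unit, so H = 1.
The clause (~F) is unit, so F = 0.
The clause (D) is unit, so D = 1.
That conflicts with the unit clause (~D).
So A must be the other value — set A = 1.
The clause (~B) is unit, so B = 0.
That conflicts with the unit clause (B).
Either choice for A ends in contradiction.
So G must be the other value — set G = 1.
The clause (F) is unit, so F = 1.
The clause (~C) is unit, so C = 0.
The clause (D) is unit, so D = 1.
The clause (A) is unit, so A = 1.
That conflicts with the unit clause (~A).
Either choice for G ends in contradiction.
So E must be the other value — set E = 1.
Try G = 0.
Try A = 0.
The clause (~D) is unit, so D = 0.
The clause (~B) is unit, so B = 0.
The clause (H) is unit, so H = 1.
The clause (~C) is unit, so C = 0.
That conflicts with the unit clause (C).
So A must be the other value — set A = 1.
The clause (~B) is unit, so B = 0.
The clause (~D) is unit, so D = 0.
The clause (~C) is unit, so C = 0.
The clause (F) is unit, so F = 1.
That conflicts with the unit clause (~F).
Either choice for A ends in contradiction.
So G must be the other value — set G = 1.
The clause (~F) is unit, so F = 0.
The clause (~D) is unit, so D = 0.
The clause (~C) is unit, so C = 0.
The clause (~A) is unit, so A = 0.
That conflicts with the unit clause (A).
Either choice for G ends in contradiction.
Either choice for E ends in contradiction.

UNSATISFIABLE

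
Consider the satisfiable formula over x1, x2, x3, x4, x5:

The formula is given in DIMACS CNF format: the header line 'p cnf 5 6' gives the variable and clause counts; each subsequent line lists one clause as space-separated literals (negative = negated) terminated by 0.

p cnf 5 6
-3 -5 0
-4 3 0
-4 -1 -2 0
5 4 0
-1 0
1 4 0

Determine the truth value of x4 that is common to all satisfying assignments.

True

Suppose x4 = False.
From the singleton clause (x5), x5 = True.
From the singleton clause (¬x3), x3 = False.
From the singleton clause (¬x1), x1 = False.
But (x1) is also a unit clause — contradiction.
So every satisfying assignment has x4 = True.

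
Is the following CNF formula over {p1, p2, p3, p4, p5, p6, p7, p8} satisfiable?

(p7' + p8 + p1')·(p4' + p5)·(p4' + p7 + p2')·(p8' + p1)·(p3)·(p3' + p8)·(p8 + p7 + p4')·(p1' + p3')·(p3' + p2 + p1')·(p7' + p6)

(p3) alone gives p3 = 1.
(p8) alone gives p8 = 1.
(p1) alone gives p1 = 1.
But (p1') is also a unit clause — contradiction.
No assignment satisfies every clause.

No, unsatisfiable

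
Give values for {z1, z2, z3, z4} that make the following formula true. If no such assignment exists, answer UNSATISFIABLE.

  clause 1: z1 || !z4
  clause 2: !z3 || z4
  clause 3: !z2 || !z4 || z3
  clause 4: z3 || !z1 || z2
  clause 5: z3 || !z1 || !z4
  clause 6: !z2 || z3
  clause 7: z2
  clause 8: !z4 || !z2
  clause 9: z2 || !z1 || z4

Unit clause (z2) forces z2 = true.
Unit clause (z3) forces z3 = true.
Unit clause (z4) forces z4 = true.
That conflicts with the unit clause (!z4).

UNSATISFIABLE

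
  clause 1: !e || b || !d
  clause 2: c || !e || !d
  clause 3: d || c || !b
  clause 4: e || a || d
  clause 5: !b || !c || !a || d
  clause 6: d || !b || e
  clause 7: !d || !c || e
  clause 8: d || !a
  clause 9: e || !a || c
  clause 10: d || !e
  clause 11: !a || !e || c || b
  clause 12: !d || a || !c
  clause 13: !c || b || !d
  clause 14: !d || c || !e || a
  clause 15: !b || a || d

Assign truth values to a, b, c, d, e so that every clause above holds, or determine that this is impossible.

a: true, b: true, c: true, d: true, e: true

Case d = true:
Case e = true:
The clause (b) is unit, so b = true.
The clause (c) is unit, so c = true.
The clause (a) is unit, so a = true.
All clauses are satisfied.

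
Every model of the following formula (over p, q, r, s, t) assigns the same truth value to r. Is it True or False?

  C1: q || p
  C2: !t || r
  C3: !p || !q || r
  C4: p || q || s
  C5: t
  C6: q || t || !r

Suppose r = false.
(!t) alone gives t = false.
That conflicts with the unit clause (t).
So every satisfying assignment has r = True.

True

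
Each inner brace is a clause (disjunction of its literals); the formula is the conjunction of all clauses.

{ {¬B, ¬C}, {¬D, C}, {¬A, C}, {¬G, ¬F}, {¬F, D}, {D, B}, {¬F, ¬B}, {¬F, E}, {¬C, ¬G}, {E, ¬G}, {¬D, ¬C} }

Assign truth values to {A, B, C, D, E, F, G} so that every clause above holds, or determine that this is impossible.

Branch on B: set B = True.
The clause (¬C) is unit, so C = False.
The clause (¬D) is unit, so D = False.
The clause (¬A) is unit, so A = False.
The clause (¬F) is unit, so F = False.
Branch on E: set E = False.
The clause (¬G) is unit, so G = False.
Every clause now holds.

A=False, B=True, C=False, D=False, E=False, F=False, G=False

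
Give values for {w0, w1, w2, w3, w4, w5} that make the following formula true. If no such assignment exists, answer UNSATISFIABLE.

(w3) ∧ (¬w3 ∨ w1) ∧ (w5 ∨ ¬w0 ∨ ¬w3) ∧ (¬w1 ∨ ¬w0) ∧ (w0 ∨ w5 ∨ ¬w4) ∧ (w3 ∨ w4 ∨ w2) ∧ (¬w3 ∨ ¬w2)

Unit clause (w3) forces w3 = True.
Unit clause (w1) forces w1 = True.
Unit clause (¬w0) forces w0 = False.
Unit clause (¬w2) forces w2 = False.
Suppose w5 = False.
Unit clause (¬w4) forces w4 = False.
This assignment satisfies each clause.

w0=False, w1=True, w2=False, w3=True, w4=False, w5=False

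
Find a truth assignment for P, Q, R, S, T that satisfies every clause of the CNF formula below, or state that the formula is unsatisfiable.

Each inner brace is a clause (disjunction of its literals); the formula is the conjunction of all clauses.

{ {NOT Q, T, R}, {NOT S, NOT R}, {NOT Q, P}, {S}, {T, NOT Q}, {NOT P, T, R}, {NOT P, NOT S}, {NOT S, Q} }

(S) alone gives S = true.
(NOT R) alone gives R = false.
(NOT P) alone gives P = false.
(NOT Q) alone gives Q = false.
That conflicts with the unit clause (Q).

UNSATISFIABLE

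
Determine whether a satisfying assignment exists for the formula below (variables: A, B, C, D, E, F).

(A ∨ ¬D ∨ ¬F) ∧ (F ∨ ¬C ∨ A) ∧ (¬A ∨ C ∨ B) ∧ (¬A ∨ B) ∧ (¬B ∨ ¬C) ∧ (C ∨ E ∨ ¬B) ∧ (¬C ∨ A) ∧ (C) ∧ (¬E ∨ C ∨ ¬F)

No, unsatisfiable

From the singleton clause (C), C = True.
From the singleton clause (¬B), B = False.
From the singleton clause (¬A), A = False.
That conflicts with the unit clause (A).
No assignment satisfies every clause.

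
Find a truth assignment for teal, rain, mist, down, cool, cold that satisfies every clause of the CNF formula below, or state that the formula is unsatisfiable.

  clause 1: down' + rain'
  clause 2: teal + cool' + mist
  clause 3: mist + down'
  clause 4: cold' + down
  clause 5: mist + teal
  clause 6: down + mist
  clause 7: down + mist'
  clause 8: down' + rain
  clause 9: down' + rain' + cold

Branch on down: set down = 0.
Unit clause (cold') forces cold = 0.
Unit clause (mist) forces mist = 1.
That conflicts with the unit clause (mist').
Undo down and try down = 1.
Unit clause (rain') forces rain = 0.
That conflicts with the unit clause (rain).
Neither down = 1 nor down = 0 works.

UNSATISFIABLE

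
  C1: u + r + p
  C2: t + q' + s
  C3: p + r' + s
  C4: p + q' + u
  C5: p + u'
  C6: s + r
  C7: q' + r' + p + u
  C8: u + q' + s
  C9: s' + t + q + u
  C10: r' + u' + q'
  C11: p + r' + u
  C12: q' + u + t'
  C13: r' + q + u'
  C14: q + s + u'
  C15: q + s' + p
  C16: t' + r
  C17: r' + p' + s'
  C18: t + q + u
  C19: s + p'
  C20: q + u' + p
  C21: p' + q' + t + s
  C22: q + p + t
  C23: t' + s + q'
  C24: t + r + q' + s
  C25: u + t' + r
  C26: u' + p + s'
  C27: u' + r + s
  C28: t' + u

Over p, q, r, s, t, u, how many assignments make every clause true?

3

There are 2^6 = 64 truth assignments over (p, q, r, s, t, u).
Split on u. With u = 1, the clauses containing u are satisfied and u' drops from the rest; 2 of the 2^5 = 32 assignments to the other variables satisfy what remains.
With u = 0, by the same count on the reduced clause set, 1 assignment works.
(One model: p=T, q=F, r=F, s=T, t=F, u=T.)
Total: 2 + 1 = 3.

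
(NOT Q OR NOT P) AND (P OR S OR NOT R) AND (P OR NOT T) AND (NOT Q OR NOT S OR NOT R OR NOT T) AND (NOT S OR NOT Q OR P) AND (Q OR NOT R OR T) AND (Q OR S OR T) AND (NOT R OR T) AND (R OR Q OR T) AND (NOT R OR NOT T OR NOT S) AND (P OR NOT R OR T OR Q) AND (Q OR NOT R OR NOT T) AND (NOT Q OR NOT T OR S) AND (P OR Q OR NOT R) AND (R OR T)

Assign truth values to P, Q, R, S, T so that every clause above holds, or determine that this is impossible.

Suppose Q = false.
Suppose P = true.
Suppose R = false.
Unit clause (T) forces T = true.
No clause remains; S is free.

P ↦ true; Q ↦ false; R ↦ false; S ↦ true; T ↦ true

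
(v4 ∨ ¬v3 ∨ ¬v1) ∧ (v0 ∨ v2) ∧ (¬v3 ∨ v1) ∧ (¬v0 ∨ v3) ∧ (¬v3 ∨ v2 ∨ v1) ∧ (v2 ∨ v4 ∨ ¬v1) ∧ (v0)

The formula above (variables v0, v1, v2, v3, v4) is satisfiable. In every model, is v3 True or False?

True

Suppose v3 = False.
From the singleton clause (¬v0), v0 = False.
That conflicts with the unit clause (v0).
So every satisfying assignment has v3 = True.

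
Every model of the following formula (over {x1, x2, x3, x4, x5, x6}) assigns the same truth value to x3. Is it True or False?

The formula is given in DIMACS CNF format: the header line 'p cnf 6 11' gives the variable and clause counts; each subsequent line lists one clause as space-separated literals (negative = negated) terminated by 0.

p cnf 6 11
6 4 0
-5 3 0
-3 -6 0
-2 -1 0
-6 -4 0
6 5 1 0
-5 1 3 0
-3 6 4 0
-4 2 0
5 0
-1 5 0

Suppose x3 = False.
The clause (¬x5) is unit, so x5 = False.
That conflicts with the unit clause (x5).
So every satisfying assignment has x3 = True.

True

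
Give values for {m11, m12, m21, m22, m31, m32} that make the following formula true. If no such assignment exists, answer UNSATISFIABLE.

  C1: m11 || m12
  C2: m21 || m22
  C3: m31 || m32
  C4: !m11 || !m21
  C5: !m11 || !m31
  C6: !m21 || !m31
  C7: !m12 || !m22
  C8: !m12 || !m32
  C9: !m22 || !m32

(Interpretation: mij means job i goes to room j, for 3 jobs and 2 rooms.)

Branch on m11: set m11 = true.
Unit clause (!m21) forces m21 = false.
Unit clause (m22) forces m22 = true.
Unit clause (!m31) forces m31 = false.
Unit clause (m32) forces m32 = true.
That conflicts with the unit clause (!m32).
Undo m11 and try m11 = false.
Unit clause (m12) forces m12 = true.
Unit clause (!m22) forces m22 = false.
Unit clause (m21) forces m21 = true.
Unit clause (!m31) forces m31 = false.
Unit clause (m32) forces m32 = true.
That conflicts with the unit clause (!m32).
Both values of m11 lead to a conflict.

UNSATISFIABLE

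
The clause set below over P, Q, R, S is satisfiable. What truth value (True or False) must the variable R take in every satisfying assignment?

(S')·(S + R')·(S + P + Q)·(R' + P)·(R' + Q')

Suppose R = 1.
(S') alone gives S = 0.
But (S) is also a unit clause — contradiction.
So every satisfying assignment has R = False.

False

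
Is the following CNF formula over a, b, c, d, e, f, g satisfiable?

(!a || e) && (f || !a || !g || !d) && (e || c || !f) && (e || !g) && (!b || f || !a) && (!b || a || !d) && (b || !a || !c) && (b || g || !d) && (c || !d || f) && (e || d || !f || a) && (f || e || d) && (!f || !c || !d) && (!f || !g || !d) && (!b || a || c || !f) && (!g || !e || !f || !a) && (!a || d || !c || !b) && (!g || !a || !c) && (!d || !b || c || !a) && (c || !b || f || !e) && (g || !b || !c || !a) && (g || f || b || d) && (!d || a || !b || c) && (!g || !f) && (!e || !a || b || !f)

Suppose a = false.
Suppose e = true.
Suppose b = false.
Suppose g = false.
Unit clause (!d) forces d = false.
Unit clause (f) forces f = true.
Every clause is now satisfied; c is unconstrained.
A satisfying assignment: a ↦ false; b ↦ false; c ↦ false; d ↦ false; e ↦ true; f ↦ true; g ↦ false.

Satisfiable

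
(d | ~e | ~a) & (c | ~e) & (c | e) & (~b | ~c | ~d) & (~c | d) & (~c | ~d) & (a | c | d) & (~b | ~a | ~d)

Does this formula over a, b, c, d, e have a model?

Unsatisfiable

Suppose c = 1.
(d) alone gives d = 1.
That conflicts with the unit clause (~d).
So c must be the other value — set c = 0.
(~e) alone gives e = 0.
That conflicts with the unit clause (e).
Neither c = 1 nor c = 0 works.
No assignment satisfies every clause.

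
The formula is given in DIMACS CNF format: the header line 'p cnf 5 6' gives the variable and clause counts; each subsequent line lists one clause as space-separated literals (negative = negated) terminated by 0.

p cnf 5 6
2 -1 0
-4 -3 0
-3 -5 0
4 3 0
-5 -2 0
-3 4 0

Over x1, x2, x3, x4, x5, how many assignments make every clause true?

4

There are 2^5 = 32 truth assignments over (x1, x2, x3, x4, x5).
Split on x4. With x4 = True, the clauses containing x4 are satisfied and ¬x4 drops from the rest; 4 of the 2^4 = 16 assignments to the other variables satisfy what remains.
With x4 = False, by the same count on the reduced clause set, 0 assignments work.
Total: 4 + 0 = 4.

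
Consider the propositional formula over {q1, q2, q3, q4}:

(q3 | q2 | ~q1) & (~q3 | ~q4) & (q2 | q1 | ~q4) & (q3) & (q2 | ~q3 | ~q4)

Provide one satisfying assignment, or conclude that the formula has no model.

Unit clause (q3) forces q3 = 1.
Unit clause (~q4) forces q4 = 0.
All clauses hold; q1, q2 can take either value.

q1 ↦ 1; q2 ↦ 1; q3 ↦ 1; q4 ↦ 0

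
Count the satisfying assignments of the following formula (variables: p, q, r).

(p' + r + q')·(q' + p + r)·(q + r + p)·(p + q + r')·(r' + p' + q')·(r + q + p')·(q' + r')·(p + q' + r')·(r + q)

1

There are 2^3 = 8 truth assignments over (p, q, r).
Check each against the 9 clauses (columns in the order p, q, r):
  F F F  ✗ fails (q + r + p)
  F F T  ✗ fails (p + q + r')
  F T F  ✗ fails (q' + p + r)
  F T T  ✗ fails (q' + r')
  T F F  ✗ fails (r + q + p')
  T F T  ✓ satisfies all
  T T F  ✗ fails (p' + r + q')
  T T T  ✗ fails (r' + p' + q')
1 of the 8 rows is a model.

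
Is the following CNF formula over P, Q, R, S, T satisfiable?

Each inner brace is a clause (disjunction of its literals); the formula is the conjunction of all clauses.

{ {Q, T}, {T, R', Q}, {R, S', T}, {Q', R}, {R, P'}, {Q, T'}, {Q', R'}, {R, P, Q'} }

Case Q = 1:
(R) alone gives R = 1.
But (R') is also a unit clause — contradiction.
Backtrack on Q: now try Q = 0.
(T) alone gives T = 1.
But (T') is also a unit clause — contradiction.
Either choice for Q ends in contradiction.
No assignment satisfies every clause.

Unsatisfiable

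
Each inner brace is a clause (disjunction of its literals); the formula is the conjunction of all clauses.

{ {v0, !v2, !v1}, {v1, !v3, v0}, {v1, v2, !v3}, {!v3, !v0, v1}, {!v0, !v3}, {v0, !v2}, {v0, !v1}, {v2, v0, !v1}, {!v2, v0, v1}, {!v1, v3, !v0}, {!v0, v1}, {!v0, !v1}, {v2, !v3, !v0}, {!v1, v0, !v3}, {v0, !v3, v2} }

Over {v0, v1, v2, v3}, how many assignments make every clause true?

1

There are 2^4 = 16 truth assignments over (v0, v1, v2, v3).
Split on v0. With v0 = true, the clauses containing v0 are satisfied and !v0 drops from the rest; 0 of the 2^3 = 8 assignments to the other variables satisfy what remains.
With v0 = false, by the same count on the reduced clause set, 1 assignment works.
(One model: v0=F, v1=F, v2=F, v3=F.)
Total: 0 + 1 = 1.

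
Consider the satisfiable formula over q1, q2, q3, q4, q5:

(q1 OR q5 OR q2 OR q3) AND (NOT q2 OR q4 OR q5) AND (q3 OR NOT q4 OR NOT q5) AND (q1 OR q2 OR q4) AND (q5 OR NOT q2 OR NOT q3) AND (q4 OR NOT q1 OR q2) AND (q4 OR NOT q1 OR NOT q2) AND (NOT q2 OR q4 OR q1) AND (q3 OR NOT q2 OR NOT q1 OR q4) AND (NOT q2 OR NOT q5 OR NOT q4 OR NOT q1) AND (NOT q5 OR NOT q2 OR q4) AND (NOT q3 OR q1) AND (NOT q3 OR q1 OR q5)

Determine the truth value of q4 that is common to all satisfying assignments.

True

Suppose q4 = false.
Suppose q2 = false.
(q1) alone gives q1 = true.
Now (NOT q1) is unsatisfied and unit — conflict.
Undo q2 and try q2 = true.
(q5) alone gives q5 = true.
Now (NOT q5) is unsatisfied and unit — conflict.
Either choice for q2 ends in contradiction.
So every satisfying assignment has q4 = True.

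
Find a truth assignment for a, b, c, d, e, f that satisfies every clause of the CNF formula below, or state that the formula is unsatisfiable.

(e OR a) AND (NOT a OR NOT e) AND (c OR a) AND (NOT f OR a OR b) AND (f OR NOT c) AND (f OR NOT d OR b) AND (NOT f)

a=true, b=false, c=false, d=false, e=false, f=false

Unit clause (NOT f) forces f = false.
Unit clause (NOT c) forces c = false.
Unit clause (a) forces a = true.
Unit clause (NOT e) forces e = false.
Suppose d = false.
No clause remains; b is free.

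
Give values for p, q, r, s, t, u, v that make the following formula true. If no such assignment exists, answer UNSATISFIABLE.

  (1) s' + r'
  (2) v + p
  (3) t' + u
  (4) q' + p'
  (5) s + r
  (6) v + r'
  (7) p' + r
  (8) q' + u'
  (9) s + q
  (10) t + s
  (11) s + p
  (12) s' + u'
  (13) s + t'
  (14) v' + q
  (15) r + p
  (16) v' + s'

UNSATISFIABLE

Try s = 0.
The clause (r) is unit, so r = 1.
The clause (v) is unit, so v = 1.
The clause (q) is unit, so q = 1.
The clause (p') is unit, so p = 0.
But (p) is also a unit clause — contradiction.
That branch fails; take s = 1 instead.
The clause (r') is unit, so r = 0.
The clause (p') is unit, so p = 0.
But (p) is also a unit clause — contradiction.
Either choice for s ends in contradiction.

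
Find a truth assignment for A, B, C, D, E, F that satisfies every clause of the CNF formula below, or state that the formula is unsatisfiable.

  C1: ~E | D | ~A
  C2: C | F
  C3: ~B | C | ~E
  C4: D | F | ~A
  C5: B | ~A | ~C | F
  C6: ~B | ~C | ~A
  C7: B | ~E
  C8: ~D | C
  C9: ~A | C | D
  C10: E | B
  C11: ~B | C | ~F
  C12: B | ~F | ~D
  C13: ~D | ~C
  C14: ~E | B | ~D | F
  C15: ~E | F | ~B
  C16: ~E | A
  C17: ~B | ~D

Case C = 1:
(~D) alone gives D = 0.
Case E = 0:
(B) alone gives B = 1.
(~A) alone gives A = 0.
Every clause is now satisfied; F is unconstrained.

A ↦ 0,  B ↦ 1,  C ↦ 1,  D ↦ 0,  E ↦ 0,  F ↦ 1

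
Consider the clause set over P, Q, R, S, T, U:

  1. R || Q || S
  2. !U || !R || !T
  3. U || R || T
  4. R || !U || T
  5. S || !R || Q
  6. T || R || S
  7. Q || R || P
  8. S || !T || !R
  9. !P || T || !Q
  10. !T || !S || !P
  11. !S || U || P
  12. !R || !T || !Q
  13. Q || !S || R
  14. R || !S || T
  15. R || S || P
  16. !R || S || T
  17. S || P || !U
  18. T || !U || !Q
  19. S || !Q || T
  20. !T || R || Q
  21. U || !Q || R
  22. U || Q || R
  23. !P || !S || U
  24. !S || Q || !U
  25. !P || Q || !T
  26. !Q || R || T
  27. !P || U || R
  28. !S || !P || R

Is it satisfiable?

Yes, satisfiable

Case R = false:
Case Q = true:
Unit clause (U) forces U = true.
Unit clause (T) forces T = true.
Case S = false:
Unit clause (P) forces P = true.
This assignment satisfies each clause.
A satisfying assignment: P ↦ true, Q ↦ true, R ↦ false, S ↦ false, T ↦ true, U ↦ true.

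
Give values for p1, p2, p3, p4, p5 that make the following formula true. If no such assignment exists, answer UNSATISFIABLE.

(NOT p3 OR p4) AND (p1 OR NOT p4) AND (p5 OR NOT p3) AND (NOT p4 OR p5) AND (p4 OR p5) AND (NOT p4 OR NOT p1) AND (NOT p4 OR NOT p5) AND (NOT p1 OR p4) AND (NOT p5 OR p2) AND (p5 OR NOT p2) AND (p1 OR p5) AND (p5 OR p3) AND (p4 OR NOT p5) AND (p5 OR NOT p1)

Branch on p3: set p3 = false.
The clause (p5) is unit, so p5 = true.
The clause (NOT p4) is unit, so p4 = false.
But (p4) is also a unit clause — contradiction.
That branch fails; take p3 = true instead.
The clause (p4) is unit, so p4 = true.
The clause (p1) is unit, so p1 = true.
But (NOT p1) is also a unit clause — contradiction.
Neither p3 = true nor p3 = false works.

UNSATISFIABLE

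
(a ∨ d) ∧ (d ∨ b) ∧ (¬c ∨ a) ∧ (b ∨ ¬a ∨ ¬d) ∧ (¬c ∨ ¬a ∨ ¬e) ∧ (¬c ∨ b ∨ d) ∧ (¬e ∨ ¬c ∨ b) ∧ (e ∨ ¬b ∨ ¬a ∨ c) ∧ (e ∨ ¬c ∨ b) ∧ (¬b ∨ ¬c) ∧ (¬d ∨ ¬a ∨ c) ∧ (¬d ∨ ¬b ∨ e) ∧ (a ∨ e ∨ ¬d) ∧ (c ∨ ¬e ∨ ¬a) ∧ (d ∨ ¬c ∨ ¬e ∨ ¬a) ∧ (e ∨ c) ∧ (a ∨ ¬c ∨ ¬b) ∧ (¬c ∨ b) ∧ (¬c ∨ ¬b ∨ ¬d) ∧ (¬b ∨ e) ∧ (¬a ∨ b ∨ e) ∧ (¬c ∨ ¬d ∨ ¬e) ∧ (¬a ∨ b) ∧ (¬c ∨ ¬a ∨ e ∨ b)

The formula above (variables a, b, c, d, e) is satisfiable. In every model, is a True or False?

Suppose a = True.
The clause (b) is unit, so b = True.
The clause (¬c) is unit, so c = False.
The clause (e) is unit, so e = True.
Now (¬e) is unsatisfied and unit — conflict.
So every satisfying assignment has a = False.

False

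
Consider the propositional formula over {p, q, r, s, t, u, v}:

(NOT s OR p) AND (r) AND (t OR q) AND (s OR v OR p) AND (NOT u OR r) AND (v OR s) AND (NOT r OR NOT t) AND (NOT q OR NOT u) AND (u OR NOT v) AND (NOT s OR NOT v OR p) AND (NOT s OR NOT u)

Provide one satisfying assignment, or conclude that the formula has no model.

(r) alone gives r = true.
(NOT t) alone gives t = false.
(q) alone gives q = true.
(NOT u) alone gives u = false.
(NOT v) alone gives v = false.
(s) alone gives s = true.
(p) alone gives p = true.
This assignment satisfies each clause.

p: true; q: true; r: true; s: true; t: false; u: false; v: false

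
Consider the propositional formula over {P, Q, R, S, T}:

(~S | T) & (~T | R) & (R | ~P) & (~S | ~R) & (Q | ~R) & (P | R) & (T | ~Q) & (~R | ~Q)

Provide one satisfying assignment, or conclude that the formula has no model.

Case S = 0:
Case T = 0:
From the singleton clause (~Q), Q = 0.
From the singleton clause (~R), R = 0.
From the singleton clause (~P), P = 0.
Now (P) is unsatisfied and unit — conflict.
Undo T and try T = 1.
From the singleton clause (R), R = 1.
From the singleton clause (Q), Q = 1.
Now (~Q) is unsatisfied and unit — conflict.
Neither T = 1 nor T = 0 works.
Undo S and try S = 1.
From the singleton clause (T), T = 1.
From the singleton clause (R), R = 1.
Now (~R) is unsatisfied and unit — conflict.
Neither S = 1 nor S = 0 works.

UNSATISFIABLE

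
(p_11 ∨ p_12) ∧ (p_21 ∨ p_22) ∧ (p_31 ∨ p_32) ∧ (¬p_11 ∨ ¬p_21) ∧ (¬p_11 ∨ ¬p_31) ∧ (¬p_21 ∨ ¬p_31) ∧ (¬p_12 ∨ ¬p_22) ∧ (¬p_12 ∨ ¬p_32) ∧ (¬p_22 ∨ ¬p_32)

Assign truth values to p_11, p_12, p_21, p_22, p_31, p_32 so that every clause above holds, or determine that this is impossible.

Try p_11 = True.
Unit clause (¬p_21) forces p_21 = False.
Unit clause (p_22) forces p_22 = True.
Unit clause (¬p_31) forces p_31 = False.
Unit clause (p_32) forces p_32 = True.
That conflicts with the unit clause (¬p_32).
So p_11 must be the other value — set p_11 = False.
Unit clause (p_12) forces p_12 = True.
Unit clause (¬p_22) forces p_22 = False.
Unit clause (p_21) forces p_21 = True.
Unit clause (¬p_31) forces p_31 = False.
Unit clause (p_32) forces p_32 = True.
That conflicts with the unit clause (¬p_32).
Neither p_11 = True nor p_11 = False works.

UNSATISFIABLE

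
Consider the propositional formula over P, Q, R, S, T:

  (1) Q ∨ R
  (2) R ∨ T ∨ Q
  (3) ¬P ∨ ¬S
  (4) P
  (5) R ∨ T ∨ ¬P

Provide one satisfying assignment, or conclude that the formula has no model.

P ↦ True; Q ↦ False; R ↦ True; S ↦ False; T ↦ True

(P) alone gives P = True.
(¬S) alone gives S = False.
Try Q = False.
(R) alone gives R = True.
Every clause is now satisfied; T is unconstrained.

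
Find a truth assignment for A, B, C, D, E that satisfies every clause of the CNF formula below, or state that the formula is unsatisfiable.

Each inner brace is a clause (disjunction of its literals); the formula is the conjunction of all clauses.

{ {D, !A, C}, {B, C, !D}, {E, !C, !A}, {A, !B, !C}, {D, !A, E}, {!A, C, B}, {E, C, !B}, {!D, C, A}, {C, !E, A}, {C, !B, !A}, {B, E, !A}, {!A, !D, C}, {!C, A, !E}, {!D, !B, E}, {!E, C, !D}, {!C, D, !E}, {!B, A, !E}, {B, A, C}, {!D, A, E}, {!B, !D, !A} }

Try D = true.
Try B = false.
The clause (C) is unit, so C = true.
Try E = true.
The clause (A) is unit, so A = true.
All clauses are satisfied.

A: true,  B: false,  C: true,  D: true,  E: true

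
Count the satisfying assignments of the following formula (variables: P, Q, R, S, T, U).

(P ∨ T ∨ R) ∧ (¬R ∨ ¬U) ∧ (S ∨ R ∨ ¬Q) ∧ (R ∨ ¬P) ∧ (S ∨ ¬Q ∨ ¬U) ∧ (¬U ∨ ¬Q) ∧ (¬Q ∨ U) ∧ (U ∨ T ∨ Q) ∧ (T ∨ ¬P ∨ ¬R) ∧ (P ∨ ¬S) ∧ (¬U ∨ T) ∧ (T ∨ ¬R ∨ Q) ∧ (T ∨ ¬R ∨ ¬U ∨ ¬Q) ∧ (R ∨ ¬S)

There are 2^6 = 64 truth assignments over (P, Q, R, S, T, U).
Split on R. With R = True, the clauses containing R are satisfied and ¬R drops from the rest; 3 of the 2^5 = 32 assignments to the other variables satisfy what remains.
With R = False, by the same count on the reduced clause set, 2 assignments work.
(One model: P=F, Q=F, R=F, S=F, T=T, U=F.)
Total: 3 + 2 = 5.

5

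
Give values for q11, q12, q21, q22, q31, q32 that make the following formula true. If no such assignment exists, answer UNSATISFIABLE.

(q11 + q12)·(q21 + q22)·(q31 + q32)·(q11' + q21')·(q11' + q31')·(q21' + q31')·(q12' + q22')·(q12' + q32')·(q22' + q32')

UNSATISFIABLE

Case q11 = 1:
(q21') alone gives q21 = 0.
(q22) alone gives q22 = 1.
(q31') alone gives q31 = 0.
(q32) alone gives q32 = 1.
Now (q32') is unsatisfied and unit — conflict.
Backtrack on q11: now try q11 = 0.
(q12) alone gives q12 = 1.
(q22') alone gives q22 = 0.
(q21) alone gives q21 = 1.
(q31') alone gives q31 = 0.
(q32) alone gives q32 = 1.
Now (q32') is unsatisfied and unit — conflict.
Neither q11 = 1 nor q11 = 0 works.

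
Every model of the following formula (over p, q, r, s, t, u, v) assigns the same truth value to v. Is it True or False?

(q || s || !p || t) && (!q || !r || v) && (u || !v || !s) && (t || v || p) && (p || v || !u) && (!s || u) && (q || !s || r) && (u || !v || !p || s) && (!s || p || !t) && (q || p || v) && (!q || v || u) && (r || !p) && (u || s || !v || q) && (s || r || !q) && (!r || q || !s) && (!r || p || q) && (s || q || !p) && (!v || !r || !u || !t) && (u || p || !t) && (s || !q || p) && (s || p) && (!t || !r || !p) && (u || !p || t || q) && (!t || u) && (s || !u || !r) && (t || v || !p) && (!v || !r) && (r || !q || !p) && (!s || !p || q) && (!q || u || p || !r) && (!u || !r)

Suppose v = false.
Suppose q = false.
From the singleton clause (p), p = true.
From the singleton clause (r), r = true.
From the singleton clause (!s), s = false.
But (s) is also a unit clause — contradiction.
That branch fails; take q = true instead.
From the singleton clause (!r), r = false.
From the singleton clause (u), u = true.
From the singleton clause (p), p = true.
But (!p) is also a unit clause — contradiction.
Either choice for q ends in contradiction.
So every satisfying assignment has v = True.

True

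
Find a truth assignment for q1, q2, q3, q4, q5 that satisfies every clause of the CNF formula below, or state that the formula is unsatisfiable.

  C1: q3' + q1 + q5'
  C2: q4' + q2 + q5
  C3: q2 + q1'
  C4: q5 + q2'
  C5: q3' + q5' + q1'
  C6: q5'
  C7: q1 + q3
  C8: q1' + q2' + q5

The clause (q5') is unit, so q5 = 0.
The clause (q2') is unit, so q2 = 0.
The clause (q4') is unit, so q4 = 0.
The clause (q1') is unit, so q1 = 0.
The clause (q3) is unit, so q3 = 1.
All clauses are satisfied.

q1 ↦ 0; q2 ↦ 0; q3 ↦ 1; q4 ↦ 0; q5 ↦ 0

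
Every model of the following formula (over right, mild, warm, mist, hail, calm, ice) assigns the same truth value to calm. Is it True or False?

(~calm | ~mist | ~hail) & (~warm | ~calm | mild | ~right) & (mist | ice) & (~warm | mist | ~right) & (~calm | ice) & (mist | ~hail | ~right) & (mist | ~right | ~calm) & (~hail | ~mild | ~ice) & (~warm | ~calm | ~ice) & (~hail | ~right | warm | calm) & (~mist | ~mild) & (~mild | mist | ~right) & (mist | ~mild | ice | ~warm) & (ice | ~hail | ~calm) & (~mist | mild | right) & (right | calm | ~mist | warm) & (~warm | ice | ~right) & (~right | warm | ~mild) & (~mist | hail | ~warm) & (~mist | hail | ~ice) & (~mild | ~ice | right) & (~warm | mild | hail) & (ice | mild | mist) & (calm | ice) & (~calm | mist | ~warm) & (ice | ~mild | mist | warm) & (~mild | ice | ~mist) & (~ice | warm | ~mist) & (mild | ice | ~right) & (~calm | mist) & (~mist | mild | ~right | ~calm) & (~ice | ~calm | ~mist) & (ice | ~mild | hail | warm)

Suppose calm = 1.
From the singleton clause (ice), ice = 1.
From the singleton clause (~warm), warm = 0.
From the singleton clause (~mist), mist = 0.
Now (mist) is unsatisfied and unit — conflict.
So every satisfying assignment has calm = False.

False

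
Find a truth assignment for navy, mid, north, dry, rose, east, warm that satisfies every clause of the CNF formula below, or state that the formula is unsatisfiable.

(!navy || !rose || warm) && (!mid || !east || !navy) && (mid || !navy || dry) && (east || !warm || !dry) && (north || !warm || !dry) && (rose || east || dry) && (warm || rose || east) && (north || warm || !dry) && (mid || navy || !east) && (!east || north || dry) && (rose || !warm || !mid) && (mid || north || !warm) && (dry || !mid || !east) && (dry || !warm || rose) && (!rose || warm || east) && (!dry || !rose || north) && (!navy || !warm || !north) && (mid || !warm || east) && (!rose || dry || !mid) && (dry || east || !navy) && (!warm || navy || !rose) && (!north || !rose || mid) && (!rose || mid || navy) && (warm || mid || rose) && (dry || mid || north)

navy=false,  mid=true,  north=true,  dry=true,  rose=false,  east=true,  warm=false

Try navy = false.
Try mid = true.
Try rose = false.
The clause (!warm) is unit, so warm = false.
The clause (east) is unit, so east = true.
The clause (dry) is unit, so dry = true.
The clause (north) is unit, so north = true.
This assignment satisfies each clause.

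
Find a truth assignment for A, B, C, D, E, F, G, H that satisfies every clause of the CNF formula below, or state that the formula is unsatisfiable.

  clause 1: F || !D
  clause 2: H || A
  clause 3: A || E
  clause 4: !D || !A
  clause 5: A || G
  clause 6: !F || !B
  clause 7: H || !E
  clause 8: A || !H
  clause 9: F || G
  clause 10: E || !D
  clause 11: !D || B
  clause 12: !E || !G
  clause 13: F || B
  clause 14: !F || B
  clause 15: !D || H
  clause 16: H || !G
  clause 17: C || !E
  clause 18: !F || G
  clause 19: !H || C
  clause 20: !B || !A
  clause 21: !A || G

Suppose F = true.
From the singleton clause (!B), B = false.
But (B) is also a unit clause — contradiction.
Undo F and try F = false.
From the singleton clause (!D), D = false.
From the singleton clause (G), G = true.
From the singleton clause (!E), E = false.
From the singleton clause (A), A = true.
From the singleton clause (B), B = true.
But (!B) is also a unit clause — contradiction.
Neither F = true nor F = false works.

UNSATISFIABLE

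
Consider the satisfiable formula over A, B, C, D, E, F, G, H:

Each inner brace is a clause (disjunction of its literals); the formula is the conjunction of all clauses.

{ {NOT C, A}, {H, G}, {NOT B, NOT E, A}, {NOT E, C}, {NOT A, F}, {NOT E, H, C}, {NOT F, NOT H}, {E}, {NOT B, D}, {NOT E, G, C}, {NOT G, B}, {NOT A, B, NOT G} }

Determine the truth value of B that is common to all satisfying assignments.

Suppose B = false.
From the singleton clause (E), E = true.
From the singleton clause (C), C = true.
From the singleton clause (A), A = true.
From the singleton clause (F), F = true.
From the singleton clause (NOT H), H = false.
From the singleton clause (G), G = true.
That conflicts with the unit clause (NOT G).
So every satisfying assignment has B = True.

True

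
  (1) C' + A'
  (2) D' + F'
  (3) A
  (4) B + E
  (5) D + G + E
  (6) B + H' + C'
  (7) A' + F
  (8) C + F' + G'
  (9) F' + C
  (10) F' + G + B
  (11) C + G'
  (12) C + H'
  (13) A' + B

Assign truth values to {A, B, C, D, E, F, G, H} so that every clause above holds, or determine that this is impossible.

UNSATISFIABLE

From the singleton clause (A), A = 1.
From the singleton clause (C'), C = 0.
From the singleton clause (F), F = 1.
But (F') is also a unit clause — contradiction.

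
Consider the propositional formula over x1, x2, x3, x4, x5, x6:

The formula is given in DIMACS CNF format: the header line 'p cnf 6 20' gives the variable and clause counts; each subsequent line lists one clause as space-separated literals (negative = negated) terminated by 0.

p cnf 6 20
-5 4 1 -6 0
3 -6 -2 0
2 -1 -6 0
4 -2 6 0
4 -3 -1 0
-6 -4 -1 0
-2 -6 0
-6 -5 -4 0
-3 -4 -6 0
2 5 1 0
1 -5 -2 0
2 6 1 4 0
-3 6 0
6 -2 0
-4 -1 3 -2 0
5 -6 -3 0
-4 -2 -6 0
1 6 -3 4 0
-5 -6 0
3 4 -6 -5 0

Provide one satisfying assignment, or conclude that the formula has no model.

x1=True,  x2=False,  x3=False,  x4=False,  x5=True,  x6=False

Branch on x2: set x2 = False.
Branch on x1: set x1 = True.
Unit clause (¬x6) forces x6 = False.
Unit clause (¬x3) forces x3 = False.
All clauses hold; x4, x5 can take either value.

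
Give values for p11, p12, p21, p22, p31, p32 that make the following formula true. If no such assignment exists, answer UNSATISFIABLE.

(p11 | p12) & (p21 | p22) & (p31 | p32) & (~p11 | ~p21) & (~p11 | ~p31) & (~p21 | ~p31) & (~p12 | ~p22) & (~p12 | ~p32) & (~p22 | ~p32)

UNSATISFIABLE

Suppose p11 = 1.
Unit clause (~p21) forces p21 = 0.
Unit clause (p22) forces p22 = 1.
Unit clause (~p31) forces p31 = 0.
Unit clause (p32) forces p32 = 1.
But (~p32) is also a unit clause — contradiction.
Backtrack on p11: now try p11 = 0.
Unit clause (p12) forces p12 = 1.
Unit clause (~p22) forces p22 = 0.
Unit clause (p21) forces p21 = 1.
Unit clause (~p31) forces p31 = 0.
Unit clause (p32) forces p32 = 1.
But (~p32) is also a unit clause — contradiction.
Either choice for p11 ends in contradiction.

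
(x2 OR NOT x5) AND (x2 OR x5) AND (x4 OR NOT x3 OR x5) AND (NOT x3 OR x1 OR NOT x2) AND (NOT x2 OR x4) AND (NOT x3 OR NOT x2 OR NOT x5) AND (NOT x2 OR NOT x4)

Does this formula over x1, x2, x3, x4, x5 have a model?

No, unsatisfiable

Branch on x2: set x2 = true.
(x4) alone gives x4 = true.
But (NOT x4) is also a unit clause — contradiction.
Undo x2 and try x2 = false.
(NOT x5) alone gives x5 = false.
But (x5) is also a unit clause — contradiction.
Either choice for x2 ends in contradiction.
No assignment satisfies every clause.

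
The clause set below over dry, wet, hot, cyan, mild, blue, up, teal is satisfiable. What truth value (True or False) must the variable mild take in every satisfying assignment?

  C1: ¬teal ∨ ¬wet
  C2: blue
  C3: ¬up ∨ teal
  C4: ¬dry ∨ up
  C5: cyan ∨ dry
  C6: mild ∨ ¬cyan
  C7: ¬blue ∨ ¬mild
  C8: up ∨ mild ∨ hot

Suppose mild = True.
From the singleton clause (blue), blue = True.
Now (¬blue) is unsatisfied and unit — conflict.
So every satisfying assignment has mild = False.

False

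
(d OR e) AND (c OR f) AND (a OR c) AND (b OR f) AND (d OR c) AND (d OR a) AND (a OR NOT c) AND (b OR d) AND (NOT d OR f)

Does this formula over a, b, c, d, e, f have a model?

Suppose d = true.
(f) alone gives f = true.
Suppose a = true.
All clauses hold; b, c, e can take either value.
A satisfying assignment: a ↦ true, b ↦ false, c ↦ true, d ↦ true, e ↦ true, f ↦ true.

Satisfiable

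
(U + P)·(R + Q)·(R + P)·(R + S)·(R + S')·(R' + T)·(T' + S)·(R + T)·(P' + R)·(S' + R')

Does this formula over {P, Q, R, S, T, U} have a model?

Suppose U = 1.
Suppose R = 1.
From the singleton clause (T), T = 1.
From the singleton clause (S), S = 1.
Now (S') is unsatisfied and unit — conflict.
So R must be the other value — set R = 0.
From the singleton clause (Q), Q = 1.
From the singleton clause (P), P = 1.
Now (P') is unsatisfied and unit — conflict.
Neither R = 1 nor R = 0 works.
So U must be the other value — set U = 0.
From the singleton clause (P), P = 1.
From the singleton clause (R), R = 1.
From the singleton clause (T), T = 1.
From the singleton clause (S), S = 1.
Now (S') is unsatisfied and unit — conflict.
Neither U = 1 nor U = 0 works.
No assignment satisfies every clause.

No, unsatisfiable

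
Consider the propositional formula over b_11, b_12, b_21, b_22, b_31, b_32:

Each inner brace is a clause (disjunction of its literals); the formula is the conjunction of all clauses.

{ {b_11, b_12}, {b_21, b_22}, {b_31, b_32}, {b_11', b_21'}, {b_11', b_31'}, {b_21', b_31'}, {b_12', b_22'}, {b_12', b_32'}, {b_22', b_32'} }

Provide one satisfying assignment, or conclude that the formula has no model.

UNSATISFIABLE

Try b_11 = 1.
From the singleton clause (b_21'), b_21 = 0.
From the singleton clause (b_22), b_22 = 1.
From the singleton clause (b_31'), b_31 = 0.
From the singleton clause (b_32), b_32 = 1.
Now (b_32') is unsatisfied and unit — conflict.
So b_11 must be the other value — set b_11 = 0.
From the singleton clause (b_12), b_12 = 1.
From the singleton clause (b_22'), b_22 = 0.
From the singleton clause (b_21), b_21 = 1.
From the singleton clause (b_31'), b_31 = 0.
From the singleton clause (b_32), b_32 = 1.
Now (b_32') is unsatisfied and unit — conflict.
Both values of b_11 lead to a conflict.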